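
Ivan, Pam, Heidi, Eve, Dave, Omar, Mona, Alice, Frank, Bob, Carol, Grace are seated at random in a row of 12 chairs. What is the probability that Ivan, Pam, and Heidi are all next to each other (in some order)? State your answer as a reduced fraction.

There are 12! = 479001600 arrangements.
Treat the three as one block: 10! placements × 3! orders within the block = 3628800·6 = 21772800.
Probability = 21772800/479001600 = 1/22.

1/22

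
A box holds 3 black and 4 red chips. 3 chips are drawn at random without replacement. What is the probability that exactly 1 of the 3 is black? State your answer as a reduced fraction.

There are C(7,3) = 35 ways to choose 3 from 7.
Selections with exactly 1 black: choose 1 of the 3 black and 2 of the 4 red, C(3,1)·C(4,2) = 3·6 = 18.
Probability = 18/35.

18/35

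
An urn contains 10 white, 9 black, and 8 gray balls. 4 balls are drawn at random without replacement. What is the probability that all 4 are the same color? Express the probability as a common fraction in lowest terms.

There are C(27,4) = 17550 ways to draw 4 balls.
All same color: C(10,4) + C(9,4) + C(8,4) = 210 + 126 + 70 = 406.
Probability = 406/17550 = 203/8775.

203/8775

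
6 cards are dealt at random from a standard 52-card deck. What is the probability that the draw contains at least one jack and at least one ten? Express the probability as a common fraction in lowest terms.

There are C(52,6) = 20358520 possible draws.
By inclusion-exclusion on the complements, draws missing all jacks or all tens: C(48,6) + C(48,6) − C(44,6) = 12271512 + 12271512 − 7059052 = 17483972.
So draws with at least one of each: 20358520 − 17483972 = 2874548, probability 2874548/20358520 = 718637/5089630.

718637/5089630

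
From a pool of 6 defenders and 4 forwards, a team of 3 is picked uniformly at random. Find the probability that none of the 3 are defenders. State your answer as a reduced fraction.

1/30

There are C(10,3) = 120 possible selections.
Selections with no defenders (all forwards): C(4,3) = 4.
Probability = 4/120 = 1/30.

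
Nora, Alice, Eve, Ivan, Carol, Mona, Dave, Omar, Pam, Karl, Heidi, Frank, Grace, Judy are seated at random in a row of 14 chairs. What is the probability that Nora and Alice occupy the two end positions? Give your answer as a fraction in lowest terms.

There are 14! = 87178291200 arrangements.
Place Nora and Alice at the ends in 2 ways, arrange the remaining 12 in 12! = 479001600 ways: 2·479001600 = 958003200.
Probability = 958003200/87178291200 = 1/91.

1/91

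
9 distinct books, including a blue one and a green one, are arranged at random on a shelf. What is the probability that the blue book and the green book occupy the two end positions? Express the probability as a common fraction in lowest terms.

1/36

There are 9! = 362880 arrangements.
Place the blue book and the green book at the ends in 2 ways, arrange the remaining 7 in 7! = 5040 ways: 2·5040 = 10080.
Probability = 10080/362880 = 1/36.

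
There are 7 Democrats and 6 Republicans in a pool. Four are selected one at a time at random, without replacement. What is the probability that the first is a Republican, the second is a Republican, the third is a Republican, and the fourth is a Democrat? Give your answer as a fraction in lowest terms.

7/143

Multiply the conditional probabilities at each draw: 6/13 · 5/12 · 4/11 · 7/10 = 840/17160 = 7/143.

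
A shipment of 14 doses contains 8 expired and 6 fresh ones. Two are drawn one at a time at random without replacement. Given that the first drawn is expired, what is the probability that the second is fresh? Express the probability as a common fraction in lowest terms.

6/13

After removing one expired, 13 remain: 7 expired and 6 fresh.
So the probability the next is fresh is 6/13.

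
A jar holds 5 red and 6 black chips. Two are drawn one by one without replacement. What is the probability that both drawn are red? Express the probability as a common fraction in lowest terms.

Multiply the conditional probabilities at each draw: 5/11 · 4/10 = 20/110 = 2/11.

2/11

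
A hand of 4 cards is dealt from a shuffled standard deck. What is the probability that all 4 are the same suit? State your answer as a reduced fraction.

There are C(52,4) = 270725 possible 4-card hands.
Hands of one suit: 4 suits × C(13,4) = 4·715 = 2860.
Probability = 2860/270725 = 44/4165.

44/4165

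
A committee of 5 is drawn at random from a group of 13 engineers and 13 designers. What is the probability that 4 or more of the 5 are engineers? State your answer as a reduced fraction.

37/230

There are C(26,5) = 65780 ways to choose the 5.
Favorable selections (4 or more engineers): C(13,4)·C(13,1) + C(13,5)·C(13,0) = 9295 + 1287 = 10582.
Probability = 10582/65780 = 37/230.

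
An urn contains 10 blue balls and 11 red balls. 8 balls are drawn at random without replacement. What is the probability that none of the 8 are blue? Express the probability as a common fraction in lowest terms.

There are C(21,8) = 203490 possible selections.
Selections with no blue (all red): C(11,8) = 165.
Probability = 165/203490 = 11/13566.

11/13566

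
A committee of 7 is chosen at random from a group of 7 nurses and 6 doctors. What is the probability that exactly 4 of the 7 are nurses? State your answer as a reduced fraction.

175/429

The sample space is all 7-subsets of the 13: C(13,7) = 1716.
Selections with exactly 4 nurses: choose 4 of the 7 nurses and 3 of the 6 doctors, C(7,4)·C(6,3) = 35·20 = 700.
Probability = 700/1716 = 175/429.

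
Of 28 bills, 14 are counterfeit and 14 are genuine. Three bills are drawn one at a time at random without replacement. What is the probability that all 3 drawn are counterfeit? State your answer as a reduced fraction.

Multiply the conditional probabilities at each draw: 14/28 · 13/27 · 12/26 = 2184/19656 = 1/9.

1/9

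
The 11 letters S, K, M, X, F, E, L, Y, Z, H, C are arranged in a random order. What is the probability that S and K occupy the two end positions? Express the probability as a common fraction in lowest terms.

There are 11! = 39916800 arrangements.
Place S and K at the ends in 2 ways, arrange the remaining 9 in 9! = 362880 ways: 2·362880 = 725760.
Probability = 725760/39916800 = 1/55.

1/55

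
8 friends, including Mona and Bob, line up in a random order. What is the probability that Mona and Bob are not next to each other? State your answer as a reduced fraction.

There are 8! = 40320 arrangements.
Arrangements with Mona and Bob adjacent: 2·7! = 10080.
So not adjacent: 40320 − 10080 = 30240, probability 30240/40320 = 3/4.

3/4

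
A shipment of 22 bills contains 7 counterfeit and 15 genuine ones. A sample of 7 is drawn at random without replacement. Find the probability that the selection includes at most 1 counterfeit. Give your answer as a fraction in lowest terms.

Total selections: C(22,7) = 170544.
Favorable selections (at most 1 counterfeit): C(7,0)·C(15,7) + C(7,1)·C(15,6) = 6435 + 35035 = 41470.
Probability = 41470/170544 = 1885/7752.

1885/7752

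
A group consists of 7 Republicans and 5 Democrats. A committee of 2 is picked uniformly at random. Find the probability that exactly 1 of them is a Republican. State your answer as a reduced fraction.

The sample space is all 2-subsets of the 12: C(12,2) = 66.
Selections with exactly 1 Republican: choose 1 of the 7 Republicans and 1 of the 5 Democrats, C(7,1)·C(5,1) = 7·5 = 35.
Probability = 35/66.

35/66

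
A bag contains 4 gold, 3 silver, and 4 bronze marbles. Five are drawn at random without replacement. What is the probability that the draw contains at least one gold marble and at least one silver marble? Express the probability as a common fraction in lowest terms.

There are C(11,5) = 462 possible draws.
By inclusion-exclusion on the complements, draws missing all gold or all silver: C(7,5) + C(8,5) − C(4,5) = 21 + 56 − 0 = 77.
So draws with at least one of each: 462 − 77 = 385, probability 385/462 = 5/6.

5/6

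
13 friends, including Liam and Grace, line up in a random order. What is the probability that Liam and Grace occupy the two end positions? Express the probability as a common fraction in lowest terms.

1/78

There are 13! = 6227020800 arrangements.
Place Liam and Grace at the ends in 2 ways, arrange the remaining 11 in 11! = 39916800 ways: 2·39916800 = 79833600.
Probability = 79833600/6227020800 = 1/78.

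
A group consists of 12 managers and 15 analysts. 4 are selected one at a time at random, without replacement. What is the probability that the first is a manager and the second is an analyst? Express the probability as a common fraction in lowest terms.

10/39

Multiply the conditional probabilities at each draw: 12/27 · 15/26 = 180/702 = 10/39.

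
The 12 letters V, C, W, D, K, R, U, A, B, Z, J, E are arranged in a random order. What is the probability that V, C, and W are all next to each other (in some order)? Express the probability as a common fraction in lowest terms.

There are 12! = 479001600 arrangements.
Treat the three as one block: 10! placements × 3! orders within the block = 3628800·6 = 21772800.
Probability = 21772800/479001600 = 1/22.

1/22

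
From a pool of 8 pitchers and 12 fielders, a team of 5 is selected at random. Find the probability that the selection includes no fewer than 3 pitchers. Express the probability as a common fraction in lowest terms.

There are C(20,5) = 15504 ways to choose the 5.
Favorable selections (no fewer than 3 pitchers): C(8,3)·C(12,2) + C(8,4)·C(12,1) + C(8,5)·C(12,0) = 3696 + 840 + 56 = 4592.
Probability = 4592/15504 = 287/969.

287/969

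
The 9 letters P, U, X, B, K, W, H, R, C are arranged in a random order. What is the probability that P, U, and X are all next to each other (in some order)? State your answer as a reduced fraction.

1/12

There are 9! = 362880 arrangements.
Treat the three as one block: 7! placements × 3! orders within the block = 5040·6 = 30240.
Probability = 30240/362880 = 1/12.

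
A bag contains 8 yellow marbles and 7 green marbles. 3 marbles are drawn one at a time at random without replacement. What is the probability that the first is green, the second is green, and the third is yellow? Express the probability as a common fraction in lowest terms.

8/65

Multiply the conditional probabilities at each draw: 7/15 · 6/14 · 8/13 = 336/2730 = 8/65.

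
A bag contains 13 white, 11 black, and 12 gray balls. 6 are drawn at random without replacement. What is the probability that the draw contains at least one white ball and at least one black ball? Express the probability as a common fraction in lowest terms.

21697/25296

There are C(36,6) = 1947792 possible draws.
By inclusion-exclusion on the complements, draws missing all white or all black: C(23,6) + C(25,6) − C(12,6) = 100947 + 177100 − 924 = 277123.
So draws with at least one of each: 1947792 − 277123 = 1670669, probability 1670669/1947792 = 21697/25296.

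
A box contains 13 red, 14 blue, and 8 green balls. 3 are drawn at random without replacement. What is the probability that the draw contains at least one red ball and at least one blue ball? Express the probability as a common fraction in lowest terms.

There are C(35,3) = 6545 possible draws.
By inclusion-exclusion on the complements, draws missing all red or all blue: C(22,3) + C(21,3) − C(8,3) = 1540 + 1330 − 56 = 2814.
So draws with at least one of each: 6545 − 2814 = 3731, probability 3731/6545 = 533/935.

533/935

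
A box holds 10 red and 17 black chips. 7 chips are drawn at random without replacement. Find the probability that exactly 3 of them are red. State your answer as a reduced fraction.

9520/29601

Total number of selections: C(27,7) = 888030.
Selections with exactly 3 red: choose 3 of the 10 red and 4 of the 17 black, C(10,3)·C(17,4) = 120·2380 = 285600.
Probability = 285600/888030 = 9520/29601.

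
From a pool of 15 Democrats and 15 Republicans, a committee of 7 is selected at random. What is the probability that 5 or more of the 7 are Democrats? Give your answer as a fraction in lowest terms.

There are C(30,7) = 2035800 ways to choose the 7.
Favorable selections (5 or more Democrats): C(15,5)·C(15,2) + C(15,6)·C(15,1) + C(15,7)·C(15,0) = 315315 + 75075 + 6435 = 396825.
Probability = 396825/2035800 = 407/2088.

407/2088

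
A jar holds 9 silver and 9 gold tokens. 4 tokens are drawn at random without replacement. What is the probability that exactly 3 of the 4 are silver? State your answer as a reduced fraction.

The sample space is all 4-subsets of the 18: C(18,4) = 3060.
Selections with exactly 3 silver: choose 3 of the 9 silver and 1 of the 9 gold, C(9,3)·C(9,1) = 84·9 = 756.
Probability = 756/3060 = 21/85.

21/85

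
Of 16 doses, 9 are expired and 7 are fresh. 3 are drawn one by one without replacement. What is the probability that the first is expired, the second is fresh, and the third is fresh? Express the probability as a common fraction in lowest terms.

Multiply the conditional probabilities at each draw: 9/16 · 7/15 · 6/14 = 378/3360 = 9/80.

9/80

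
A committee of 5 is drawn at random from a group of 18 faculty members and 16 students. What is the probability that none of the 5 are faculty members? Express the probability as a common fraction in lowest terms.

There are C(34,5) = 278256 possible selections.
Selections with no faculty members (all students): C(16,5) = 4368.
Probability = 4368/278256 = 91/5797.

91/5797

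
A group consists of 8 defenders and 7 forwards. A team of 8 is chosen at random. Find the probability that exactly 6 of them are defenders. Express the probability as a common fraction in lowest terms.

196/2145

Total number of selections: C(15,8) = 6435.
Selections with exactly 6 defenders: choose 6 of the 8 defenders and 2 of the 7 forwards, C(8,6)·C(7,2) = 28·21 = 588.
Probability = 588/6435 = 196/2145.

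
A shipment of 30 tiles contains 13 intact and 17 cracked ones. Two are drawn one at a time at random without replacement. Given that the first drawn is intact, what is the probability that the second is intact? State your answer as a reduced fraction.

After removing one intact, 29 remain: 12 intact and 17 cracked.
So the probability the next is intact is 12/29.

12/29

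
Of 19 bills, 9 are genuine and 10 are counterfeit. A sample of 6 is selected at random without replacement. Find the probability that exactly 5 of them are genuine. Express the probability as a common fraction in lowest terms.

15/323

Total number of selections: C(19,6) = 27132.
Selections with exactly 5 genuine: choose 5 of the 9 genuine and 1 of the 10 counterfeit, C(9,5)·C(10,1) = 126·10 = 1260.
Probability = 1260/27132 = 15/323.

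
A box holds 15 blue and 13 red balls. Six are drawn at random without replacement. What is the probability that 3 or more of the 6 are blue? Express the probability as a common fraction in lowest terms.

There are C(28,6) = 376740 ways to choose the 6.
Count the complement (fewer than 3 blue): C(15,0)·C(13,6) + C(15,1)·C(13,5) + C(15,2)·C(13,4) = 1716 + 19305 + 75075 = 96096.
Probability = 1 − 96096/376740 = 280644/376740 = 257/345.

257/345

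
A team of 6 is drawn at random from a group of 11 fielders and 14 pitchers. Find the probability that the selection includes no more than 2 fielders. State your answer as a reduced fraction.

Total selections: C(25,6) = 177100.
Favorable selections (no more than 2 fielders): C(11,0)·C(14,6) + C(11,1)·C(14,5) + C(11,2)·C(14,4) = 3003 + 22022 + 55055 = 80080.
Probability = 80080/177100 = 52/115.

52/115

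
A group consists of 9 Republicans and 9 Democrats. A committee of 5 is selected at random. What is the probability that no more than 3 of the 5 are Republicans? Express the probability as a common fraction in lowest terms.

Total selections: C(18,5) = 8568.
Count the complement (more than 3 Republicans): C(9,4)·C(9,1) + C(9,5)·C(9,0) = 1134 + 126 = 1260.
Probability = 1 − 1260/8568 = 7308/8568 = 29/34.

29/34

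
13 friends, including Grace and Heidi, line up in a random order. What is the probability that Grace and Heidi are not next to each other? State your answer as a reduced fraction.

11/13

There are 13! = 6227020800 arrangements.
Arrangements with Grace and Heidi adjacent: 2·12! = 958003200.
So not adjacent: 6227020800 − 958003200 = 5269017600, probability 5269017600/6227020800 = 11/13.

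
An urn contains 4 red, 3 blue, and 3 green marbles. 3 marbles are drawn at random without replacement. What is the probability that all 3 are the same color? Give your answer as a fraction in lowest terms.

There are C(10,3) = 120 ways to draw 3 marbles.
All same color: C(4,3) + C(3,3) + C(3,3) = 4 + 1 + 1 = 6.
Probability = 6/120 = 1/20.

1/20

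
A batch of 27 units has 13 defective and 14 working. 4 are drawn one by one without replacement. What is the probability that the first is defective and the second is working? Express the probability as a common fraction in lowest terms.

7/27

Multiply the conditional probabilities at each draw: 13/27 · 14/26 = 182/702 = 7/27.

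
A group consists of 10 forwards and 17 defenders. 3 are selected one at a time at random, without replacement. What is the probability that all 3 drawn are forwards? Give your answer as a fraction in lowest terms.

Multiply the conditional probabilities at each draw: 10/27 · 9/26 · 8/25 = 720/17550 = 8/195.

8/195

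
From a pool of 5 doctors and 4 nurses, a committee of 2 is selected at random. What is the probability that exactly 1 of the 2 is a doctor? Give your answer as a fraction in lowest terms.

5/9

There are C(9,2) = 36 ways to choose 2 from 9.
Selections with exactly 1 doctor: choose 1 of the 5 doctors and 1 of the 4 nurses, C(5,1)·C(4,1) = 5·4 = 20.
Probability = 20/36 = 5/9.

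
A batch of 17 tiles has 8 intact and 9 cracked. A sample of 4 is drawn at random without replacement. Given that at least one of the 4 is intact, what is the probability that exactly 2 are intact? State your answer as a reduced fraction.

72/161

Work in counts. Selections with at least one intact: C(17,4) − C(9,4) = 2380 − 126 = 2254.
Of those, selections where exactly 2 are intact: C(8,2)·C(9,2) = 28·36 = 1008.
Conditional probability = 1008/2254 = 72/161.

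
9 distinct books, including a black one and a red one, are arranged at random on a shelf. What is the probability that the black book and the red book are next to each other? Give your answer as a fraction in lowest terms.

There are 9! = 362880 arrangements.
Treat the black book and the red book as a block: 8! arrangements of the blocks × 2 orders within the block = 2·40320 = 80640.
Probability = 80640/362880 = 2/9.

2/9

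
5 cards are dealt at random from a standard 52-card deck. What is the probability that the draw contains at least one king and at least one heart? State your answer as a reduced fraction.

229297/866320

There are C(52,5) = 2598960 possible draws.
By inclusion-exclusion on the complements, draws missing all kings or all hearts: C(48,5) + C(39,5) − C(36,5) = 1712304 + 575757 − 376992 = 1911069.
So draws with at least one of each: 2598960 − 1911069 = 687891, probability 687891/2598960 = 229297/866320.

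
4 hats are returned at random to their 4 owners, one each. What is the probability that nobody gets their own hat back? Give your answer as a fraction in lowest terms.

3/8

There are 4! = 24 assignments.
By inclusion-exclusion, assignments with no fixed points: C(4,0)·4! − C(4,1)·3! + C(4,2)·2! − C(4,3)·1! + C(4,4)·0! = 9.
Probability = 9/24 = 3/8.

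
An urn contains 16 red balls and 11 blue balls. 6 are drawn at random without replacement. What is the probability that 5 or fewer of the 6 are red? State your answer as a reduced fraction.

There are C(27,6) = 296010 ways to choose the 6.
Favorable selections (5 or fewer red): C(16,0)·C(11,6) + C(16,1)·C(11,5) + C(16,2)·C(11,4) + C(16,3)·C(11,3) + C(16,4)·C(11,2) + C(16,5)·C(11,1) = 462 + 7392 + 39600 + 92400 + 100100 + 48048 = 288002.
Probability = 288002/296010 = 1007/1035.

1007/1035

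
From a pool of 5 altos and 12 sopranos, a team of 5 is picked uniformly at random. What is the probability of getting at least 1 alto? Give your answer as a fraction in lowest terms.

There are C(17,5) = 6188 ways to choose the 5.
The complement is all 5 are sopranos: C(12,5) = 792.
Probability = 1 − 792/6188 = 5396/6188 = 1349/1547.

1349/1547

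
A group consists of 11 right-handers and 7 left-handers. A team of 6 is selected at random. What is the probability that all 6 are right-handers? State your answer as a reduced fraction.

11/442

There are C(18,6) = 18564 possible selections.
Selections with all right-handers: C(11,6) = 462.
Probability = 462/18564 = 11/442.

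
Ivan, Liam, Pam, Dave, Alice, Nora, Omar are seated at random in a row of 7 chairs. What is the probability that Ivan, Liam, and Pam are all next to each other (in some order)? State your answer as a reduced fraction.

1/7

There are 7! = 5040 arrangements.
Treat the three as one block: 5! placements × 3! orders within the block = 120·6 = 720.
Probability = 720/5040 = 1/7.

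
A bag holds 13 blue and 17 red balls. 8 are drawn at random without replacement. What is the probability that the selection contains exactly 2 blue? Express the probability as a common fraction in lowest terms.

24752/150075

There are C(30,8) = 5852925 ways to choose 8 from 30.
Selections with exactly 2 blue: choose 2 of the 13 blue and 6 of the 17 red, C(13,2)·C(17,6) = 78·12376 = 965328.
Probability = 965328/5852925 = 24752/150075.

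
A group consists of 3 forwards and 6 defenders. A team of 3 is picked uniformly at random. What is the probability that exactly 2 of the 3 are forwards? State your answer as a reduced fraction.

There are C(9,3) = 84 ways to choose 3 from 9.
Selections with exactly 2 forwards: choose 2 of the 3 forwards and 1 of the 6 defenders, C(3,2)·C(6,1) = 3·6 = 18.
Probability = 18/84 = 3/14.

3/14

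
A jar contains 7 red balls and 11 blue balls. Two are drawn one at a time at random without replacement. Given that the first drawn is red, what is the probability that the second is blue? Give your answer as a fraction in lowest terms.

11/17

After removing one red, 17 remain: 6 red and 11 blue.
So the probability the next is blue is 11/17.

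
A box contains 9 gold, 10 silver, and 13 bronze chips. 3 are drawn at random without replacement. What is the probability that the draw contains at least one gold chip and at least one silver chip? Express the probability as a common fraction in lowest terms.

387/992

There are C(32,3) = 4960 possible draws.
By inclusion-exclusion on the complements, draws missing all gold or all silver: C(23,3) + C(22,3) − C(13,3) = 1771 + 1540 − 286 = 3025.
So draws with at least one of each: 4960 − 3025 = 1935, probability 1935/4960 = 387/992.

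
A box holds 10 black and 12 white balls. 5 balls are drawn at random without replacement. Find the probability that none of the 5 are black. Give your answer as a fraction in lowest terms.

There are C(22,5) = 26334 possible selections.
Selections with no black (all white): C(12,5) = 792.
Probability = 792/26334 = 4/133.

4/133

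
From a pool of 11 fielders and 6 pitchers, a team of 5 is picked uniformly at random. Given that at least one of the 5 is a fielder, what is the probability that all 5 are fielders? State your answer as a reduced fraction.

21/281

Work in counts. Selections with at least one fielder: C(17,5) − C(6,5) = 6188 − 6 = 6182.
Of those, selections where all 5 are fielders: C(11,5) = 462.
Conditional probability = 462/6182 = 21/281.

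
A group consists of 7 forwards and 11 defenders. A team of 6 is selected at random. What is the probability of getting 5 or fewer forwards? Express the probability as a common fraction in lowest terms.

2651/2652

Total selections: C(18,6) = 18564.
The complement is exactly 6 forwards: C(7,6)·C(11,0) = 7.
Probability = 1 − 7/18564 = 18557/18564 = 2651/2652.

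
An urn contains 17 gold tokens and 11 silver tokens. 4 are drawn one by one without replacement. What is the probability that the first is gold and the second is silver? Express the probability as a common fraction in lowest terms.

187/756

Multiply the conditional probabilities at each draw: 17/28 · 11/27 = 187/756.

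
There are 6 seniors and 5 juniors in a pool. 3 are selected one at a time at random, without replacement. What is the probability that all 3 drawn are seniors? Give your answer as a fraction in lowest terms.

4/33

Multiply the conditional probabilities at each draw: 6/11 · 5/10 · 4/9 = 120/990 = 4/33.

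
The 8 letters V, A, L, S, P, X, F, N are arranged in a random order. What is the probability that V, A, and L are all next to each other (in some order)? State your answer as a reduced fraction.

3/28

There are 8! = 40320 arrangements.
Treat the three as one block: 6! placements × 3! orders within the block = 720·6 = 4320.
Probability = 4320/40320 = 3/28.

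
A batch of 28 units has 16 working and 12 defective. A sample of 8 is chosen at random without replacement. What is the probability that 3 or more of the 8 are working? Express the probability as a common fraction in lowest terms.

Total selections: C(28,8) = 3108105.
Count the complement (fewer than 3 working): C(16,0)·C(12,8) + C(16,1)·C(12,7) + C(16,2)·C(12,6) = 495 + 12672 + 110880 = 124047.
Probability = 1 − 124047/3108105 = 2984058/3108105 = 4306/4485.

4306/4485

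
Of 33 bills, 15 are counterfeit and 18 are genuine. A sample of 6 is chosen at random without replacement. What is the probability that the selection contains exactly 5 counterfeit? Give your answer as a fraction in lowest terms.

Total number of selections: C(33,6) = 1107568.
Selections with exactly 5 counterfeit: choose 5 of the 15 counterfeit and 1 of the 18 genuine, C(15,5)·C(18,1) = 3003·18 = 54054.
Probability = 54054/1107568 = 351/7192.

351/7192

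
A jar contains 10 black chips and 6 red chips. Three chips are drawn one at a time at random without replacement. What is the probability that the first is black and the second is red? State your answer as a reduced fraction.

Multiply the conditional probabilities at each draw: 10/16 · 6/15 = 60/240 = 1/4.

1/4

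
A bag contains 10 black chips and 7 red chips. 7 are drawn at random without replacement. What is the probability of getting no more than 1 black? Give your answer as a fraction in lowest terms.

71/19448

Total selections: C(17,7) = 19448.
Favorable selections (no more than 1 black): C(10,0)·C(7,7) + C(10,1)·C(7,6) = 1 + 70 = 71.
Probability = 71/19448.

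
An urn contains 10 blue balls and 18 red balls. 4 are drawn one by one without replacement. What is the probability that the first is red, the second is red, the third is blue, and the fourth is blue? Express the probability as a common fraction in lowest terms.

Multiply the conditional probabilities at each draw: 18/28 · 17/27 · 10/26 · 9/25 = 27540/491400 = 51/910.

51/910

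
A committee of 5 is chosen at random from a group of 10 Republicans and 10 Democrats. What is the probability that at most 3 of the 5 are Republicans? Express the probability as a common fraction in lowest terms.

There are C(20,5) = 15504 ways to choose the 5.
Count the complement (more than 3 Republicans): C(10,4)·C(10,1) + C(10,5)·C(10,0) = 2100 + 252 = 2352.
Probability = 1 − 2352/15504 = 13152/15504 = 274/323.

274/323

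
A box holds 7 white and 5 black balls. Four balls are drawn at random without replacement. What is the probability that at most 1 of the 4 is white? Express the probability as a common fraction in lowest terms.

Total selections: C(12,4) = 495.
Favorable selections (at most 1 white): C(7,0)·C(5,4) + C(7,1)·C(5,3) = 5 + 70 = 75.
Probability = 75/495 = 5/33.

5/33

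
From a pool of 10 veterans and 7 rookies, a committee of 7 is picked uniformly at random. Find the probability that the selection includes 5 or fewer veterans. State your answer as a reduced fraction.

8929/9724

Total selections: C(17,7) = 19448.
Favorable selections (5 or fewer veterans): C(10,0)·C(7,7) + C(10,1)·C(7,6) + C(10,2)·C(7,5) + C(10,3)·C(7,4) + C(10,4)·C(7,3) + C(10,5)·C(7,2) = 1 + 70 + 945 + 4200 + 7350 + 5292 = 17858.
Probability = 17858/19448 = 8929/9724.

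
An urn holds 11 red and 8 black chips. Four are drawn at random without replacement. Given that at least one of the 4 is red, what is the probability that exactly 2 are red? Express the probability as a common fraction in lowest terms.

70/173

Work in counts. Selections with at least one red: C(19,4) − C(8,4) = 3876 − 70 = 3806.
Of those, selections where exactly 2 are red: C(11,2)·C(8,2) = 55·28 = 1540.
Conditional probability = 1540/3806 = 70/173.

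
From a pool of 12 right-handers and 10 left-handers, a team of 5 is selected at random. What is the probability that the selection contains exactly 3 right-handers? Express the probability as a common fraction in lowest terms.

50/133

There are C(22,5) = 26334 ways to choose 5 from 22.
Selections with exactly 3 right-handers: choose 3 of the 12 right-handers and 2 of the 10 left-handers, C(12,3)·C(10,2) = 220·45 = 9900.
Probability = 9900/26334 = 50/133.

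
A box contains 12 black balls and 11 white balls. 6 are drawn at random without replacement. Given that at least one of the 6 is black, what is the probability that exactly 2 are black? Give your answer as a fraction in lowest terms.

Work in counts. Selections with at least one black: C(23,6) − C(11,6) = 100947 − 462 = 100485.
Of those, selections where exactly 2 are black: C(12,2)·C(11,4) = 66·330 = 21780.
Conditional probability = 21780/100485 = 44/203.

44/203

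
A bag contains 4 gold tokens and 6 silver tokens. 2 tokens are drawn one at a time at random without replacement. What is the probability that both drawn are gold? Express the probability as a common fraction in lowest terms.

2/15

Multiply the conditional probabilities at each draw: 4/10 · 3/9 = 12/90 = 2/15.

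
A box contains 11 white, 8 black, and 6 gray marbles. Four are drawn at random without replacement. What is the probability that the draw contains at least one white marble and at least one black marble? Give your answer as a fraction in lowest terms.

There are C(25,4) = 12650 possible draws.
By inclusion-exclusion on the complements, draws missing all white or all black: C(14,4) + C(17,4) − C(6,4) = 1001 + 2380 − 15 = 3366.
So draws with at least one of each: 12650 − 3366 = 9284, probability 9284/12650 = 422/575.

422/575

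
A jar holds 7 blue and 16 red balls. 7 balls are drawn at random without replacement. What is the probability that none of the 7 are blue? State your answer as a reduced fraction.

There are C(23,7) = 245157 possible selections.
Selections with no blue (all red): C(16,7) = 11440.
Probability = 11440/245157 = 1040/22287.

1040/22287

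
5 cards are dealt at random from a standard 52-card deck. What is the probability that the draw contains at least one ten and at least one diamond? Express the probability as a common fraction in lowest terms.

229297/866320

There are C(52,5) = 2598960 possible draws.
By inclusion-exclusion on the complements, draws missing all tens or all diamonds: C(48,5) + C(39,5) − C(36,5) = 1712304 + 575757 − 376992 = 1911069.
So draws with at least one of each: 2598960 − 1911069 = 687891, probability 687891/2598960 = 229297/866320.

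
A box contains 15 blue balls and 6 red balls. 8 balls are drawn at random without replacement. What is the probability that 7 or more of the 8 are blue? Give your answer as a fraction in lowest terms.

143/646

Total selections: C(21,8) = 203490.
Favorable selections (7 or more blue): C(15,7)·C(6,1) + C(15,8)·C(6,0) = 38610 + 6435 = 45045.
Probability = 45045/203490 = 143/646.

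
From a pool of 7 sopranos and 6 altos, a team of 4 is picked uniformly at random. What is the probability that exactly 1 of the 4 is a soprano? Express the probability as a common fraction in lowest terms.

28/143

The sample space is all 4-subsets of the 13: C(13,4) = 715.
Selections with exactly 1 soprano: choose 1 of the 7 sopranos and 3 of the 6 altos, C(7,1)·C(6,3) = 7·20 = 140.
Probability = 140/715 = 28/143.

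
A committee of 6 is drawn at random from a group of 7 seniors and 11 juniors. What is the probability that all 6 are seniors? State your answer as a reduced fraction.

There are C(18,6) = 18564 possible selections.
Selections with all seniors: C(7,6) = 7.
Probability = 7/18564 = 1/2652.

1/2652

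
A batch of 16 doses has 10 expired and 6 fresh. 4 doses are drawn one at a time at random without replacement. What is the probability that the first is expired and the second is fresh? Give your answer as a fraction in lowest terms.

1/4

Multiply the conditional probabilities at each draw: 10/16 · 6/15 = 60/240 = 1/4.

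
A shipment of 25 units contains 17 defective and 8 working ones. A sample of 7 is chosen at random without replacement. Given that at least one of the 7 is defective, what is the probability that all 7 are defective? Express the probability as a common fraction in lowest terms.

286/7069

Work in counts. Selections with at least one defective: C(25,7) − C(8,7) = 480700 − 8 = 480692.
Of those, selections where all 7 are defective: C(17,7) = 19448.
Conditional probability = 19448/480692 = 286/7069.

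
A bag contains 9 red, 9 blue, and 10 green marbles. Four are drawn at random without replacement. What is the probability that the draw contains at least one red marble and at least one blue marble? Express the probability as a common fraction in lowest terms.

1437/2275

There are C(28,4) = 20475 possible draws.
By inclusion-exclusion on the complements, draws missing all red or all blue: C(19,4) + C(19,4) − C(10,4) = 3876 + 3876 − 210 = 7542.
So draws with at least one of each: 20475 − 7542 = 12933, probability 12933/20475 = 1437/2275.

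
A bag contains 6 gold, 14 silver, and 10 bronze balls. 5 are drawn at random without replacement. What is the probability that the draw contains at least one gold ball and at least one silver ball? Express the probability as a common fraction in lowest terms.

761/1131

There are C(30,5) = 142506 possible draws.
By inclusion-exclusion on the complements, draws missing all gold or all silver: C(24,5) + C(16,5) − C(10,5) = 42504 + 4368 − 252 = 46620.
So draws with at least one of each: 142506 − 46620 = 95886, probability 95886/142506 = 761/1131.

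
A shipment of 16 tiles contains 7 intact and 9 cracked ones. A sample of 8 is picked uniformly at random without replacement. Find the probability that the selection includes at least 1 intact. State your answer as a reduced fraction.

Total selections: C(16,8) = 12870.
Favorable selections (at least 1 intact): C(7,1)·C(9,7) + C(7,2)·C(9,6) + C(7,3)·C(9,5) + C(7,4)·C(9,4) + C(7,5)·C(9,3) + C(7,6)·C(9,2) + C(7,7)·C(9,1) = 252 + 1764 + 4410 + 4410 + 1764 + 252 + 9 = 12861.
Probability = 12861/12870 = 1429/1430.

1429/1430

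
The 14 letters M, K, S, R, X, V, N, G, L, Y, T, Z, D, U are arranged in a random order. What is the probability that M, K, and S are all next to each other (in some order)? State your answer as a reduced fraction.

There are 14! = 87178291200 arrangements.
Treat the three as one block: 12! placements × 3! orders within the block = 479001600·6 = 2874009600.
Probability = 2874009600/87178291200 = 3/91.

3/91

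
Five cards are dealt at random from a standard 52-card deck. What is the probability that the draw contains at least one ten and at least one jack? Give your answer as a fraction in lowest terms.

6509/64974

There are C(52,5) = 2598960 possible draws.
By inclusion-exclusion on the complements, draws missing all tens or all jacks: C(48,5) + C(48,5) − C(44,5) = 1712304 + 1712304 − 1086008 = 2338600.
So draws with at least one of each: 2598960 − 2338600 = 260360, probability 260360/2598960 = 6509/64974.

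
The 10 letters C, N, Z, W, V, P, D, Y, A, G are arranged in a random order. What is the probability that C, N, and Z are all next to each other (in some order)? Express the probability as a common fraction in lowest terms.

1/15

There are 10! = 3628800 arrangements.
Treat the three as one block: 8! placements × 3! orders within the block = 40320·6 = 241920.
Probability = 241920/3628800 = 1/15.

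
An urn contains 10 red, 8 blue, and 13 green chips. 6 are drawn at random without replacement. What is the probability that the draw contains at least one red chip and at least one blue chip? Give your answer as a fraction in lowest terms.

64754/81809

There are C(31,6) = 736281 possible draws.
By inclusion-exclusion on the complements, draws missing all red or all blue: C(21,6) + C(23,6) − C(13,6) = 54264 + 100947 − 1716 = 153495.
So draws with at least one of each: 736281 − 153495 = 582786, probability 582786/736281 = 64754/81809.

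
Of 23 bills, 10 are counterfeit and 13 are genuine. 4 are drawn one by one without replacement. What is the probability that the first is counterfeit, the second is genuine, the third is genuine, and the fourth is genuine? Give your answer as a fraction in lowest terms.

13/161

Multiply the conditional probabilities at each draw: 10/23 · 13/22 · 12/21 · 11/20 = 17160/212520 = 13/161.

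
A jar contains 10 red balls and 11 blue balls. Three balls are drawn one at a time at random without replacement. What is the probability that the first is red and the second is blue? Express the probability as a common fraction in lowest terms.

Multiply the conditional probabilities at each draw: 10/21 · 11/20 = 110/420 = 11/42.

11/42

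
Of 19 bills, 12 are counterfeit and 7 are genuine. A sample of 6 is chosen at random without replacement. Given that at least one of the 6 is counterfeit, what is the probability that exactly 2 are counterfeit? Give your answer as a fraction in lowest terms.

Work in counts. Selections with at least one counterfeit: C(19,6) − C(7,6) = 27132 − 7 = 27125.
Of those, selections where exactly 2 are counterfeit: C(12,2)·C(7,4) = 66·35 = 2310.
Conditional probability = 2310/27125 = 66/775.

66/775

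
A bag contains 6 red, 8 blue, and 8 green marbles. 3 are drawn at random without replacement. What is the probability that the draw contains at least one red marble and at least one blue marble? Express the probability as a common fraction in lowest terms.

There are C(22,3) = 1540 possible draws.
By inclusion-exclusion on the complements, draws missing all red or all blue: C(16,3) + C(14,3) − C(8,3) = 560 + 364 − 56 = 868.
So draws with at least one of each: 1540 − 868 = 672, probability 672/1540 = 24/55.

24/55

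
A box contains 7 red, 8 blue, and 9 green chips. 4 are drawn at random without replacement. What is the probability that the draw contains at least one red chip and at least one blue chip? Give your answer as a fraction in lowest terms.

156/253

There are C(24,4) = 10626 possible draws.
By inclusion-exclusion on the complements, draws missing all red or all blue: C(17,4) + C(16,4) − C(9,4) = 2380 + 1820 − 126 = 4074.
So draws with at least one of each: 10626 − 4074 = 6552, probability 6552/10626 = 156/253.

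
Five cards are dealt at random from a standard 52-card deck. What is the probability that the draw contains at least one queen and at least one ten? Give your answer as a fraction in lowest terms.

6509/64974

There are C(52,5) = 2598960 possible draws.
By inclusion-exclusion on the complements, draws missing all queens or all tens: C(48,5) + C(48,5) − C(44,5) = 1712304 + 1712304 − 1086008 = 2338600.
So draws with at least one of each: 2598960 − 2338600 = 260360, probability 260360/2598960 = 6509/64974.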